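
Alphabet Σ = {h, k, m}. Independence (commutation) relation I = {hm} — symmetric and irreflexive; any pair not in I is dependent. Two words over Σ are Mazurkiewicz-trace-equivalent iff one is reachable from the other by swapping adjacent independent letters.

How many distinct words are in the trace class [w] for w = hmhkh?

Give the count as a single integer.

drop 0:h onto floor
drop 1:m onto floor
drop 2:h onto {0:h}
drop 3:k onto {1:m, 2:h}
drop 4:h onto {3:k}
ground layer = {0:h, 1:m}
drop-orders for the pieces not yet dropped (sum over which currently-grounded one goes next):
  1 to go: {4} 1
  2 to go: {3,4} 1
  3 to go: {1,3,4} 1  {2,3,4} 1
  if 0:h drops first: 2 orders
  if 1:m drops first: 1 orders
heap linearizations: 3

3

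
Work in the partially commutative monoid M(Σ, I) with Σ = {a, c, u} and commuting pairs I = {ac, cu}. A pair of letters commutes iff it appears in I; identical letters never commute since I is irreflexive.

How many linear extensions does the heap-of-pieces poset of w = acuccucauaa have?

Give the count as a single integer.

0(a) covers ∅
1(c) covers ∅
2(u) covers 0:a
3(c) covers 1:c
4(c) covers 3:c
5(u) covers 2:u
6(c) covers 4:c
7(a) covers 5:u
8(u) covers 7:a
9(a) covers 8:u
10(a) covers 9:a
floor of heap: 0:a, 1:c
completions by unplaced set U, small U first (add the entries for U minus each lowest piece of U):
  |U|=1: {6}:1  {10}:1
  |U|=2: {4,6}:1  {6,10}:2  {9,10}:1
  |U|=3: {3,4,6}:1  {4,6,10}:3  {6,9,10}:3  {8,9,10}:1
  |U|=4: {1,3,4,6}:1  {3,4,6,10}:4  {4,6,9,10}:6  {6,8,9,10}:4  {7,8,9,10}:1
  |U|=5: {1,3,4,6,10}:5  {3,4,6,9,10}:10  {4,6,8,9,10}:10  {5,7,8,9,10}:1  {6,7,8,9,10}:5
  |U|=6: {1,3,4,6,9,10}:15  {2,5,7,8,9,10}:1  {3,4,6,8,9,10}:20  {4,6,7,8,9,10}:15  {5,6,7,8,9,10}:6
  |U|=7: {0,2,5,7,8,9,10}:1  {1,3,4,6,8,9,10}:35  {2,5,6,7,8,9,10}:7  {3,4,6,7,8,9,10}:35  {4,5,6,7,8,9,10}:21
  |U|=8: {0,2,5,6,7,8,9,10}:8  {1,3,4,6,7,8,9,10}:70  {2,4,5,6,7,8,9,10}:28  {3,4,5,6,7,8,9,10}:56
  |U|=9: {0,2,4,5,6,7,8,9,10}:36  {1,3,4,5,6,7,8,9,10}:126  {2,3,4,5,6,7,8,9,10}:84
  start at 0(a): 210
  start at 1(c): 120
sum over floor = 330

330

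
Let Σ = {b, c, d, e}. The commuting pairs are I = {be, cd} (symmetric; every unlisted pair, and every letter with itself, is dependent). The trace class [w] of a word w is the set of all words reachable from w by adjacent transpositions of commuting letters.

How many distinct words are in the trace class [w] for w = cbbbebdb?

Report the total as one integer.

piece 0:c — minimal
piece 1:b rests on {0:c}
piece 2:b rests on {1:b}
piece 3:b rests on {2:b}
piece 4:e rests on {0:c}
piece 5:b rests on {3:b}
piece 6:d rests on {4:e, 5:b}
piece 7:b rests on {6:d}
minimal pieces: {0:c}
ways to finish when only these pieces remain (= sum over removing one remaining piece with nothing left below it):
  1 left: {7}→1
  2 left: {6,7}→1
  3 left: {4,6,7}→1  {5,6,7}→1
  4 left: {3,5,6,7}→1  {4,5,6,7}→2
  5 left: {2,3,5,6,7}→1  {3,4,5,6,7}→3
  6 left: {1,2,3,5,6,7}→1  {2,3,4,5,6,7}→4
  placing 0:c first → 5 extensions

5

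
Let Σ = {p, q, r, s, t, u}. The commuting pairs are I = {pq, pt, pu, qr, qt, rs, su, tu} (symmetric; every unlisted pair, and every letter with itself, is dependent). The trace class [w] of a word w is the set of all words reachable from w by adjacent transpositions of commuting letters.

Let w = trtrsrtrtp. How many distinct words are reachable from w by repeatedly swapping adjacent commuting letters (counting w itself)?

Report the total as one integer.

6

0(t) covers ∅
1(r) covers 0:t
2(t) covers 1:r
3(r) covers 2:t
4(s) covers 2:t
5(r) covers 3:r
6(t) covers 4:s, 5:r
7(r) covers 6:t
8(t) covers 7:r
9(p) covers 7:r
floor of heap: 0:t
completions by unplaced set U, small U first (add the entries for U minus each lowest piece of U):
  |U|=1: {8}:1  {9}:1
  |U|=2: {8,9}:2
  |U|=3: {7,8,9}:2
  |U|=4: {6,7,8,9}:2
  |U|=5: {4,6,7,8,9}:2  {5,6,7,8,9}:2
  |U|=6: {3,5,6,7,8,9}:2  {4,5,6,7,8,9}:4
  |U|=7: {3,4,5,6,7,8,9}:6
  |U|=8: {2,3,4,5,6,7,8,9}:6
  start at 0(t): 6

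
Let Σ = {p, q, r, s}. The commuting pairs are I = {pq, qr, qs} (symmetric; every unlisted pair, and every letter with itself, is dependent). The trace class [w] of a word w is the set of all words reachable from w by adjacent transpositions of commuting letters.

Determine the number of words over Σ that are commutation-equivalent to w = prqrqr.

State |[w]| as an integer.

#0=p has no predecessor
#1=r depends on [0:p]
#2=q has no predecessor
#3=r depends on [1:r]
#4=q depends on [2:q]
#5=r depends on [3:r]
sources: [0:p, 2:q]
N(rest) = Σ N(rest − s) over sources s of rest; N(one piece) = 1:
  size 1 → [4]=1  [5]=1
  size 2 → [2,4]=1  [3,5]=1  [4,5]=2
  size 3 → [1,3,5]=1  [2,4,5]=3  [3,4,5]=3
  size 4 → [0,1,3,5]=1  [1,3,4,5]=4  [2,3,4,5]=6
  first=0(p) contributes 10
  first=2(q) contributes 5
|[w]| = 15

15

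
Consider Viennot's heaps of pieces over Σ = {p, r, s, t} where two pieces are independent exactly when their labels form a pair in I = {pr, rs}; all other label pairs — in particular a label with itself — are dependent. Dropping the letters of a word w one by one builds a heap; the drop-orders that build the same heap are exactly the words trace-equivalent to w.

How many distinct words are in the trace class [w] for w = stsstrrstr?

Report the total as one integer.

drop 0:s onto floor
drop 1:t onto {0:s}
drop 2:s onto {1:t}
drop 3:s onto {2:s}
drop 4:t onto {3:s}
drop 5:r onto {4:t}
drop 6:r onto {5:r}
drop 7:s onto {4:t}
drop 8:t onto {6:r, 7:s}
drop 9:r onto {8:t}
ground layer = {0:s}
drop-orders for the pieces not yet dropped (sum over which currently-grounded one goes next):
  1 to go: {9} 1
  2 to go: {8,9} 1
  3 to go: {6,8,9} 1  {7,8,9} 1
  4 to go: {5,6,8,9} 1  {6,7,8,9} 2
  5 to go: {5,6,7,8,9} 3
  6 to go: {4,5,6,7,8,9} 3
  7 to go: {3,4,5,6,7,8,9} 3
  8 to go: {2,3,4,5,6,7,8,9} 3
  if 0:s drops first: 3 orders

3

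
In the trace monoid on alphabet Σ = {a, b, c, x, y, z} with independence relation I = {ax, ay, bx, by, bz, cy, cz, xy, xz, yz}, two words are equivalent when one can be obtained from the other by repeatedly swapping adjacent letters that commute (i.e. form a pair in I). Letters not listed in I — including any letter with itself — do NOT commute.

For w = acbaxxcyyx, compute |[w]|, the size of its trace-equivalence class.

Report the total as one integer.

drop 0:a onto floor
drop 1:c onto {0:a}
drop 2:b onto {1:c}
drop 3:a onto {2:b}
drop 4:x onto {1:c}
drop 5:x onto {4:x}
drop 6:c onto {3:a, 5:x}
drop 7:y onto floor
drop 8:y onto {7:y}
drop 9:x onto {6:c}
ground layer = {0:a, 7:y}
drop-orders for the pieces not yet dropped (sum over which currently-grounded one goes next):
  1 to go: {8} 1  {9} 1
  2 to go: {6,9} 1  {7,8} 1  {8,9} 2
  3 to go: {3,6,9} 1  {5,6,9} 1  {6,8,9} 3  {7,8,9} 3
  4 to go: {2,3,6,9} 1  {3,5,6,9} 2  {3,6,8,9} 4  {4,5,6,9} 1  {5,6,8,9} 4  {6,7,8,9} 6
  5 to go: {2,3,5,6,9} 3  {2,3,6,8,9} 5  {3,4,5,6,9} 3  {3,5,6,8,9} 10  {3,6,7,8,9} 10  {4,5,6,8,9} 5  {5,6,7,8,9} 10
  6 to go: {2,3,4,5,6,9} 6  {2,3,5,6,8,9} 18  {2,3,6,7,8,9} 15  {3,4,5,6,8,9} 18  {3,5,6,7,8,9} 30  {4,5,6,7,8,9} 15
  7 to go: {1,2,3,4,5,6,9} 6  {2,3,4,5,6,8,9} 42  {2,3,5,6,7,8,9} 63  {3,4,5,6,7,8,9} 63
  8 to go: {0,1,2,3,4,5,6,9} 6  {1,2,3,4,5,6,8,9} 48  {2,3,4,5,6,7,8,9} 168
  if 0:a drops first: 216 orders
  if 7:y drops first: 54 orders
heap linearizations: 270

270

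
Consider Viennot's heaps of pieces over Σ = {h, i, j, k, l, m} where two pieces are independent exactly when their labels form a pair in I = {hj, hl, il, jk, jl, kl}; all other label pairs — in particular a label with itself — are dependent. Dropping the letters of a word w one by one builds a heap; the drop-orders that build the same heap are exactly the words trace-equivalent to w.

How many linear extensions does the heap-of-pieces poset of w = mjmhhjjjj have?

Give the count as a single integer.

piece 0:m — minimal
piece 1:j rests on {0:m}
piece 2:m rests on {1:j}
piece 3:h rests on {2:m}
piece 4:h rests on {3:h}
piece 5:j rests on {2:m}
piece 6:j rests on {5:j}
piece 7:j rests on {6:j}
piece 8:j rests on {7:j}
minimal pieces: {0:m}
ways to finish when only these pieces remain (= sum over removing one remaining piece with nothing left below it):
  1 left: {4}→1  {8}→1
  2 left: {3,4}→1  {4,8}→2  {7,8}→1
  3 left: {3,4,8}→3  {4,7,8}→3  {6,7,8}→1
  4 left: {3,4,7,8}→6  {4,6,7,8}→4  {5,6,7,8}→1
  5 left: {3,4,6,7,8}→10  {4,5,6,7,8}→5
  6 left: {3,4,5,6,7,8}→15
  7 left: {2,3,4,5,6,7,8}→15
  placing 0:m first → 15 extensions

15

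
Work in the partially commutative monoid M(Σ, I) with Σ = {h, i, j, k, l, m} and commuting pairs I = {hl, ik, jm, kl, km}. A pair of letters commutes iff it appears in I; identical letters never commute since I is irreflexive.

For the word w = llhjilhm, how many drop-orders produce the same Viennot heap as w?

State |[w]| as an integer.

drop 0:l onto floor
drop 1:l onto {0:l}
drop 2:h onto floor
drop 3:j onto {1:l, 2:h}
drop 4:i onto {3:j}
drop 5:l onto {4:i}
drop 6:h onto {4:i}
drop 7:m onto {5:l, 6:h}
ground layer = {0:l, 2:h}
drop-orders for the pieces not yet dropped (sum over which currently-grounded one goes next):
  1 to go: {7} 1
  2 to go: {5,7} 1  {6,7} 1
  3 to go: {5,6,7} 2
  4 to go: {4,5,6,7} 2
  5 to go: {3,4,5,6,7} 2
  6 to go: {1,3,4,5,6,7} 2  {2,3,4,5,6,7} 2
  if 0:l drops first: 4 orders
  if 2:h drops first: 2 orders
heap linearizations: 6

6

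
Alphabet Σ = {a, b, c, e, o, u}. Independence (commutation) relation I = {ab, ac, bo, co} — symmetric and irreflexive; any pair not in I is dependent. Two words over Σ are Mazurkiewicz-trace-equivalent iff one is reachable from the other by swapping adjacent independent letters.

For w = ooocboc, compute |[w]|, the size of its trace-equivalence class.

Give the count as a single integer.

35

drop 0:o onto floor
drop 1:o onto {0:o}
drop 2:o onto {1:o}
drop 3:c onto floor
drop 4:b onto {3:c}
drop 5:o onto {2:o}
drop 6:c onto {4:b}
ground layer = {0:o, 3:c}
drop-orders for the pieces not yet dropped (sum over which currently-grounded one goes next):
  1 to go: {5} 1  {6} 1
  2 to go: {2,5} 1  {4,6} 1  {5,6} 2
  3 to go: {1,2,5} 1  {2,5,6} 3  {3,4,6} 1  {4,5,6} 3
  4 to go: {0,1,2,5} 1  {1,2,5,6} 4  {2,4,5,6} 6  {3,4,5,6} 4
  5 to go: {0,1,2,5,6} 5  {1,2,4,5,6} 10  {2,3,4,5,6} 10
  if 0:o drops first: 20 orders
  if 3:c drops first: 15 orders
heap linearizations: 35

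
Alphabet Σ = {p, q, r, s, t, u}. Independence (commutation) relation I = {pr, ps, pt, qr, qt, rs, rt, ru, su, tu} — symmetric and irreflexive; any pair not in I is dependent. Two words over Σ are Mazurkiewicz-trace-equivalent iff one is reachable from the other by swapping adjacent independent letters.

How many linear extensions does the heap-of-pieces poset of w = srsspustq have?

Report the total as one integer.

piece 0:s — minimal
piece 1:r — minimal
piece 2:s rests on {0:s}
piece 3:s rests on {2:s}
piece 4:p — minimal
piece 5:u rests on {4:p}
piece 6:s rests on {3:s}
piece 7:t rests on {6:s}
piece 8:q rests on {5:u, 6:s}
minimal pieces: {0:s, 1:r, 4:p}
ways to finish when only these pieces remain (= sum over removing one remaining piece with nothing left below it):
  1 left: {1}→1  {7}→1  {8}→1
  2 left: {1,7}→2  {1,8}→2  {5,8}→1  {7,8}→2
  3 left: {1,5,8}→3  {1,7,8}→6  {4,5,8}→1  {5,7,8}→3  {6,7,8}→2
  4 left: {1,4,5,8}→4  {1,5,7,8}→12  {1,6,7,8}→8  {3,6,7,8}→2  {4,5,7,8}→4  {5,6,7,8}→5
  5 left: {1,3,6,7,8}→10  {1,4,5,7,8}→20  {1,5,6,7,8}→25  {2,3,6,7,8}→2  {3,5,6,7,8}→7  {4,5,6,7,8}→9
  6 left: {0,2,3,6,7,8}→2  {1,2,3,6,7,8}→12  {1,3,5,6,7,8}→42  {1,4,5,6,7,8}→54  {2,3,5,6,7,8}→9  {3,4,5,6,7,8}→16
  7 left: {0,1,2,3,6,7,8}→14  {0,2,3,5,6,7,8}→11  {1,2,3,5,6,7,8}→63  {1,3,4,5,6,7,8}→112  {2,3,4,5,6,7,8}→25
  placing 0:s first → 200 extensions
  placing 1:r first → 36 extensions
  placing 4:p first → 88 extensions
total linear extensions = 324

324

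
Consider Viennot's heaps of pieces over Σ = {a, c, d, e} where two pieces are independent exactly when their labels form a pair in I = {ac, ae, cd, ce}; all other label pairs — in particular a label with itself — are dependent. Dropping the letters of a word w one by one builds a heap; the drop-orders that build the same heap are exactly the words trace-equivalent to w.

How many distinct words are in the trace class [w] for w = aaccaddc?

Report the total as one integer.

56

drop 0:a onto floor
drop 1:a onto {0:a}
drop 2:c onto floor
drop 3:c onto {2:c}
drop 4:a onto {1:a}
drop 5:d onto {4:a}
drop 6:d onto {5:d}
drop 7:c onto {3:c}
ground layer = {0:a, 2:c}
drop-orders for the pieces not yet dropped (sum over which currently-grounded one goes next):
  1 to go: {6} 1  {7} 1
  2 to go: {3,7} 1  {5,6} 1  {6,7} 2
  3 to go: {2,3,7} 1  {3,6,7} 3  {4,5,6} 1  {5,6,7} 3
  4 to go: {1,4,5,6} 1  {2,3,6,7} 4  {3,5,6,7} 6  {4,5,6,7} 4
  5 to go: {0,1,4,5,6} 1  {1,4,5,6,7} 5  {2,3,5,6,7} 10  {3,4,5,6,7} 10
  6 to go: {0,1,4,5,6,7} 6  {1,3,4,5,6,7} 15  {2,3,4,5,6,7} 20
  if 0:a drops first: 35 orders
  if 2:c drops first: 21 orders
heap linearizations: 56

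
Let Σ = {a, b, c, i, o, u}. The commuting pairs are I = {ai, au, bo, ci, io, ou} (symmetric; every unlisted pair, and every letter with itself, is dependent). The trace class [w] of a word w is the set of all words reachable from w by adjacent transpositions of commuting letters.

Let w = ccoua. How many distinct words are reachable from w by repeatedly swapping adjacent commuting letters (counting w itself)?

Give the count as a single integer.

3

#0=c has no predecessor
#1=c depends on [0:c]
#2=o depends on [1:c]
#3=u depends on [1:c]
#4=a depends on [2:o]
sources: [0:c]
N(rest) = Σ N(rest − s) over sources s of rest; N(one piece) = 1:
  size 1 → [3]=1  [4]=1
  size 2 → [2,4]=1  [3,4]=2
  size 3 → [2,3,4]=3
  first=0(c) contributes 3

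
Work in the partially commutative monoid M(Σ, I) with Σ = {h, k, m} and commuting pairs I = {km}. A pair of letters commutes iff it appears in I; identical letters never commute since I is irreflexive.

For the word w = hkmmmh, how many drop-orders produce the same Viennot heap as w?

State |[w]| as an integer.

4

0(h) covers ∅
1(k) covers 0:h
2(m) covers 0:h
3(m) covers 2:m
4(m) covers 3:m
5(h) covers 1:k, 4:m
floor of heap: 0:h
completions by unplaced set U, small U first (add the entries for U minus each lowest piece of U):
  |U|=1: {5}:1
  |U|=2: {1,5}:1  {4,5}:1
  |U|=3: {1,4,5}:2  {3,4,5}:1
  |U|=4: {1,3,4,5}:3  {2,3,4,5}:1
  start at 0(h): 4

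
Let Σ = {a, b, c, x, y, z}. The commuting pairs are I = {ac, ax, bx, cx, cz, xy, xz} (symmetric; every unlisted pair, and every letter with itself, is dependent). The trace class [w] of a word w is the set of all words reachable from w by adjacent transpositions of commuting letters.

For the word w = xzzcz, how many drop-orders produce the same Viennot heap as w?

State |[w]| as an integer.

20

drop 0:x onto floor
drop 1:z onto floor
drop 2:z onto {1:z}
drop 3:c onto floor
drop 4:z onto {2:z}
ground layer = {0:x, 1:z, 3:c}
drop-orders for the pieces not yet dropped (sum over which currently-grounded one goes next):
  1 to go: {0} 1  {3} 1  {4} 1
  2 to go: {0,3} 2  {0,4} 2  {2,4} 1  {3,4} 2
  3 to go: {0,2,4} 3  {0,3,4} 6  {1,2,4} 1  {2,3,4} 3
  if 0:x drops first: 4 orders
  if 1:z drops first: 12 orders
  if 3:c drops first: 4 orders
heap linearizations: 20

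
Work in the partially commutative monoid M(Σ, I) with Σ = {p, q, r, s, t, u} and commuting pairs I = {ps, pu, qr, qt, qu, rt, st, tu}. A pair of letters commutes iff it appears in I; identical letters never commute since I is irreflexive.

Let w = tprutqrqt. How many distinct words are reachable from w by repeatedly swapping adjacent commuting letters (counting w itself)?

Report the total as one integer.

210

drop 0:t onto floor
drop 1:p onto {0:t}
drop 2:r onto {1:p}
drop 3:u onto {2:r}
drop 4:t onto {1:p}
drop 5:q onto {1:p}
drop 6:r onto {3:u}
drop 7:q onto {5:q}
drop 8:t onto {4:t}
ground layer = {0:t}
drop-orders for the pieces not yet dropped (sum over which currently-grounded one goes next):
  1 to go: {6} 1  {7} 1  {8} 1
  2 to go: {3,6} 1  {4,8} 1  {5,7} 1  {6,7} 2  {6,8} 2  {7,8} 2
  3 to go: {2,3,6} 1  {3,6,7} 3  {3,6,8} 3  {4,6,8} 3  {4,7,8} 3  {5,6,7} 3  {5,7,8} 3  {6,7,8} 6
  4 to go: {2,3,6,7} 4  {2,3,6,8} 4  {3,4,6,8} 6  {3,5,6,7} 6  {3,6,7,8} 12  {4,5,7,8} 6  {4,6,7,8} 12  {5,6,7,8} 12
  5 to go: {2,3,4,6,8} 10  {2,3,5,6,7} 10  {2,3,6,7,8} 20  {3,4,6,7,8} 30  {3,5,6,7,8} 30  {4,5,6,7,8} 30
  6 to go: {2,3,4,6,7,8} 60  {2,3,5,6,7,8} 60  {3,4,5,6,7,8} 90
  7 to go: {2,3,4,5,6,7,8} 210
  if 0:t drops first: 210 orders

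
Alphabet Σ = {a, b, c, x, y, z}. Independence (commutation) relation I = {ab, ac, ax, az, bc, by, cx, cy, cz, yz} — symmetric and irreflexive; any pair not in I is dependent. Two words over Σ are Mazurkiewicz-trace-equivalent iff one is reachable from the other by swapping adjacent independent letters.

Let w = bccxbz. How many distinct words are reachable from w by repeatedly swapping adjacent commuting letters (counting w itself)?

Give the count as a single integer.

piece 0:b — minimal
piece 1:c — minimal
piece 2:c rests on {1:c}
piece 3:x rests on {0:b}
piece 4:b rests on {3:x}
piece 5:z rests on {4:b}
minimal pieces: {0:b, 1:c}
ways to finish when only these pieces remain (= sum over removing one remaining piece with nothing left below it):
  1 left: {2}→1  {5}→1
  2 left: {1,2}→1  {2,5}→2  {4,5}→1
  3 left: {1,2,5}→3  {2,4,5}→3  {3,4,5}→1
  4 left: {0,3,4,5}→1  {1,2,4,5}→6  {2,3,4,5}→4
  placing 0:b first → 10 extensions
  placing 1:c first → 5 extensions
total linear extensions = 15

15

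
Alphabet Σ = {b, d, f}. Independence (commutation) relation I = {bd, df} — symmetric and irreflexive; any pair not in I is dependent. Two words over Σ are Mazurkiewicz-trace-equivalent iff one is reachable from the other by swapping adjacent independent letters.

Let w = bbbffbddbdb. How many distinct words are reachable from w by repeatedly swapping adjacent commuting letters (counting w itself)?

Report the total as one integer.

drop 0:b onto floor
drop 1:b onto {0:b}
drop 2:b onto {1:b}
drop 3:f onto {2:b}
drop 4:f onto {3:f}
drop 5:b onto {4:f}
drop 6:d onto floor
drop 7:d onto {6:d}
drop 8:b onto {5:b}
drop 9:d onto {7:d}
drop 10:b onto {8:b}
ground layer = {0:b, 6:d}
drop-orders for the pieces not yet dropped (sum over which currently-grounded one goes next):
  1 to go: {9} 1  {10} 1
  2 to go: {7,9} 1  {8,10} 1  {9,10} 2
  3 to go: {5,8,10} 1  {6,7,9} 1  {7,9,10} 3  {8,9,10} 3
  4 to go: {4,5,8,10} 1  {5,8,9,10} 4  {6,7,9,10} 4  {7,8,9,10} 6
  5 to go: {3,4,5,8,10} 1  {4,5,8,9,10} 5  {5,7,8,9,10} 10  {6,7,8,9,10} 10
  6 to go: {2,3,4,5,8,10} 1  {3,4,5,8,9,10} 6  {4,5,7,8,9,10} 15  {5,6,7,8,9,10} 20
  7 to go: {1,2,3,4,5,8,10} 1  {2,3,4,5,8,9,10} 7  {3,4,5,7,8,9,10} 21  {4,5,6,7,8,9,10} 35
  8 to go: {0,1,2,3,4,5,8,10} 1  {1,2,3,4,5,8,9,10} 8  {2,3,4,5,7,8,9,10} 28  {3,4,5,6,7,8,9,10} 56
  9 to go: {0,1,2,3,4,5,8,9,10} 9  {1,2,3,4,5,7,8,9,10} 36  {2,3,4,5,6,7,8,9,10} 84
  if 0:b drops first: 120 orders
  if 6:d drops first: 45 orders
heap linearizations: 165

165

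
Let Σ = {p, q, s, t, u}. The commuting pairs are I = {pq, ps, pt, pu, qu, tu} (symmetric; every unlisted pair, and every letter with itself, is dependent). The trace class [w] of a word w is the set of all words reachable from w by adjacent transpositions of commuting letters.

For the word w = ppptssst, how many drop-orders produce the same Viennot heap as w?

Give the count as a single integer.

56

0(p) covers ∅
1(p) covers 0:p
2(p) covers 1:p
3(t) covers ∅
4(s) covers 3:t
5(s) covers 4:s
6(s) covers 5:s
7(t) covers 6:s
floor of heap: 0:p, 3:t
completions by unplaced set U, small U first (add the entries for U minus each lowest piece of U):
  |U|=1: {2}:1  {7}:1
  |U|=2: {1,2}:1  {2,7}:2  {6,7}:1
  |U|=3: {0,1,2}:1  {1,2,7}:3  {2,6,7}:3  {5,6,7}:1
  |U|=4: {0,1,2,7}:4  {1,2,6,7}:6  {2,5,6,7}:4  {4,5,6,7}:1
  |U|=5: {0,1,2,6,7}:10  {1,2,5,6,7}:10  {2,4,5,6,7}:5  {3,4,5,6,7}:1
  |U|=6: {0,1,2,5,6,7}:20  {1,2,4,5,6,7}:15  {2,3,4,5,6,7}:6
  start at 0(p): 21
  start at 3(t): 35
sum over floor = 56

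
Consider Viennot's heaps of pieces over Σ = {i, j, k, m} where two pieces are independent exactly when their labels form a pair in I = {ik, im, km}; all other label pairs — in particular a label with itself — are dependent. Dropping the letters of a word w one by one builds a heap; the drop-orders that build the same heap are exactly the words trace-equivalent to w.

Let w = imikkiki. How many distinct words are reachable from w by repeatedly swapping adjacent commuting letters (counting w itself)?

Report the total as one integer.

0(i) covers ∅
1(m) covers ∅
2(i) covers 0:i
3(k) covers ∅
4(k) covers 3:k
5(i) covers 2:i
6(k) covers 4:k
7(i) covers 5:i
floor of heap: 0:i, 1:m, 3:k
completions by unplaced set U, small U first (add the entries for U minus each lowest piece of U):
  |U|=1: {1}:1  {6}:1  {7}:1
  |U|=2: {1,6}:2  {1,7}:2  {4,6}:1  {5,7}:1  {6,7}:2
  |U|=3: {1,4,6}:3  {1,5,7}:3  {1,6,7}:6  {2,5,7}:1  {3,4,6}:1  {4,6,7}:3  {5,6,7}:3
  |U|=4: {0,2,5,7}:1  {1,2,5,7}:4  {1,3,4,6}:4  {1,4,6,7}:12  {1,5,6,7}:12  {2,5,6,7}:4  {3,4,6,7}:4  {4,5,6,7}:6
  |U|=5: {0,1,2,5,7}:5  {0,2,5,6,7}:5  {1,2,5,6,7}:20  {1,3,4,6,7}:20  {1,4,5,6,7}:30  {2,4,5,6,7}:10  {3,4,5,6,7}:10
  |U|=6: {0,1,2,5,6,7}:30  {0,2,4,5,6,7}:15  {1,2,4,5,6,7}:60  {1,3,4,5,6,7}:60  {2,3,4,5,6,7}:20
  start at 0(i): 140
  start at 1(m): 35
  start at 3(k): 105
sum over floor = 280

280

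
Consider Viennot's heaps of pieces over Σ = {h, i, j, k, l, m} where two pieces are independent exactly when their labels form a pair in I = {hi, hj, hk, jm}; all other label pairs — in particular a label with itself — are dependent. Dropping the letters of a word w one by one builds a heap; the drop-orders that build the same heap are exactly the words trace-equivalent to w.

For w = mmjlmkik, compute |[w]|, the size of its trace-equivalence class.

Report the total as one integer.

3

#0=m has no predecessor
#1=m depends on [0:m]
#2=j has no predecessor
#3=l depends on [1:m, 2:j]
#4=m depends on [3:l]
#5=k depends on [4:m]
#6=i depends on [5:k]
#7=k depends on [6:i]
sources: [0:m, 2:j]
N(rest) = Σ N(rest − s) over sources s of rest; N(one piece) = 1:
  size 1 → [7]=1
  size 2 → [6,7]=1
  size 3 → [5,6,7]=1
  size 4 → [4,5,6,7]=1
  size 5 → [3,4,5,6,7]=1
  size 6 → [1,3,4,5,6,7]=1  [2,3,4,5,6,7]=1
  first=0(m) contributes 2
  first=2(j) contributes 1
|[w]| = 3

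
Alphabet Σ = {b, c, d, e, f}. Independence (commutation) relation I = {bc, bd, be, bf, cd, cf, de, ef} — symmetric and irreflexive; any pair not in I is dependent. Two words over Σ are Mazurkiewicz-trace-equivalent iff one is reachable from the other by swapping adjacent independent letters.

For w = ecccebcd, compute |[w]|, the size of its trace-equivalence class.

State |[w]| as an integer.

drop 0:e onto floor
drop 1:c onto {0:e}
drop 2:c onto {1:c}
drop 3:c onto {2:c}
drop 4:e onto {3:c}
drop 5:b onto floor
drop 6:c onto {4:e}
drop 7:d onto floor
ground layer = {0:e, 5:b, 7:d}
drop-orders for the pieces not yet dropped (sum over which currently-grounded one goes next):
  1 to go: {5} 1  {6} 1  {7} 1
  2 to go: {4,6} 1  {5,6} 2  {5,7} 2  {6,7} 2
  3 to go: {3,4,6} 1  {4,5,6} 3  {4,6,7} 3  {5,6,7} 6
  4 to go: {2,3,4,6} 1  {3,4,5,6} 4  {3,4,6,7} 4  {4,5,6,7} 12
  5 to go: {1,2,3,4,6} 1  {2,3,4,5,6} 5  {2,3,4,6,7} 5  {3,4,5,6,7} 20
  6 to go: {0,1,2,3,4,6} 1  {1,2,3,4,5,6} 6  {1,2,3,4,6,7} 6  {2,3,4,5,6,7} 30
  if 0:e drops first: 42 orders
  if 5:b drops first: 7 orders
  if 7:d drops first: 7 orders
heap linearizations: 56

56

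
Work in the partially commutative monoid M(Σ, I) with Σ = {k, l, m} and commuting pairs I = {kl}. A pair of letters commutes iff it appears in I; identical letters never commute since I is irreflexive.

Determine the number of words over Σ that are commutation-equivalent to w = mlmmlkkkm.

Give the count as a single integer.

4

piece 0:m — minimal
piece 1:l rests on {0:m}
piece 2:m rests on {1:l}
piece 3:m rests on {2:m}
piece 4:l rests on {3:m}
piece 5:k rests on {3:m}
piece 6:k rests on {5:k}
piece 7:k rests on {6:k}
piece 8:m rests on {4:l, 7:k}
minimal pieces: {0:m}
ways to finish when only these pieces remain (= sum over removing one remaining piece with nothing left below it):
  1 left: {8}→1
  2 left: {4,8}→1  {7,8}→1
  3 left: {4,7,8}→2  {6,7,8}→1
  4 left: {4,6,7,8}→3  {5,6,7,8}→1
  5 left: {4,5,6,7,8}→4
  6 left: {3,4,5,6,7,8}→4
  7 left: {2,3,4,5,6,7,8}→4
  placing 0:m first → 4 extensions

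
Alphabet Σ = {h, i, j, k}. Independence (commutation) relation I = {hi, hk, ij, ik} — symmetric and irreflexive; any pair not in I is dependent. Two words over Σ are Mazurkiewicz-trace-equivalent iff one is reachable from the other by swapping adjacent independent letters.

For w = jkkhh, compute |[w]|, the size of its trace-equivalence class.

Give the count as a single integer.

6

#0=j has no predecessor
#1=k depends on [0:j]
#2=k depends on [1:k]
#3=h depends on [0:j]
#4=h depends on [3:h]
sources: [0:j]
N(rest) = Σ N(rest − s) over sources s of rest; N(one piece) = 1:
  size 1 → [2]=1  [4]=1
  size 2 → [1,2]=1  [2,4]=2  [3,4]=1
  size 3 → [1,2,4]=3  [2,3,4]=3
  first=0(j) contributes 6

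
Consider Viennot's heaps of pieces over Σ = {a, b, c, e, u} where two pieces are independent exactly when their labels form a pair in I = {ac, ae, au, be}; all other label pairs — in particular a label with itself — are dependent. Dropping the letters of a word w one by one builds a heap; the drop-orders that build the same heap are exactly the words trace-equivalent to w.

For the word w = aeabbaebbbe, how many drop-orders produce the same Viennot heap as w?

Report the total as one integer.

165

drop 0:a onto floor
drop 1:e onto floor
drop 2:a onto {0:a}
drop 3:b onto {2:a}
drop 4:b onto {3:b}
drop 5:a onto {4:b}
drop 6:e onto {1:e}
drop 7:b onto {5:a}
drop 8:b onto {7:b}
drop 9:b onto {8:b}
drop 10:e onto {6:e}
ground layer = {0:a, 1:e}
drop-orders for the pieces not yet dropped (sum over which currently-grounded one goes next):
  1 to go: {9} 1  {10} 1
  2 to go: {6,10} 1  {8,9} 1  {9,10} 2
  3 to go: {1,6,10} 1  {6,9,10} 3  {7,8,9} 1  {8,9,10} 3
  4 to go: {1,6,9,10} 4  {5,7,8,9} 1  {6,8,9,10} 6  {7,8,9,10} 4
  5 to go: {1,6,8,9,10} 10  {4,5,7,8,9} 1  {5,7,8,9,10} 5  {6,7,8,9,10} 10
  6 to go: {1,6,7,8,9,10} 20  {3,4,5,7,8,9} 1  {4,5,7,8,9,10} 6  {5,6,7,8,9,10} 15
  7 to go: {1,5,6,7,8,9,10} 35  {2,3,4,5,7,8,9} 1  {3,4,5,7,8,9,10} 7  {4,5,6,7,8,9,10} 21
  8 to go: {0,2,3,4,5,7,8,9} 1  {1,4,5,6,7,8,9,10} 56  {2,3,4,5,7,8,9,10} 8  {3,4,5,6,7,8,9,10} 28
  9 to go: {0,2,3,4,5,7,8,9,10} 9  {1,3,4,5,6,7,8,9,10} 84  {2,3,4,5,6,7,8,9,10} 36
  if 0:a drops first: 120 orders
  if 1:e drops first: 45 orders
heap linearizations: 165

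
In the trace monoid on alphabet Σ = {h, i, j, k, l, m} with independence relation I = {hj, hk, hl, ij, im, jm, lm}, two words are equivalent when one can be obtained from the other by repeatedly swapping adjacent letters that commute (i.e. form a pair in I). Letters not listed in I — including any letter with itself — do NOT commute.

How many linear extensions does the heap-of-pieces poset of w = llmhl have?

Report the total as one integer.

0(l) covers ∅
1(l) covers 0:l
2(m) covers ∅
3(h) covers 2:m
4(l) covers 1:l
floor of heap: 0:l, 2:m
completions by unplaced set U, small U first (add the entries for U minus each lowest piece of U):
  |U|=1: {3}:1  {4}:1
  |U|=2: {1,4}:1  {2,3}:1  {3,4}:2
  |U|=3: {0,1,4}:1  {1,3,4}:3  {2,3,4}:3
  start at 0(l): 6
  start at 2(m): 4
sum over floor = 10

10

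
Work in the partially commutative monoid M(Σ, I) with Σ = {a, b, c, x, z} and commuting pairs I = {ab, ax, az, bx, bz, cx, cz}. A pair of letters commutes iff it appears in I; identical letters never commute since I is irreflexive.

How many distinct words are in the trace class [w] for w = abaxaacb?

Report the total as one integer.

40

#0=a has no predecessor
#1=b has no predecessor
#2=a depends on [0:a]
#3=x has no predecessor
#4=a depends on [2:a]
#5=a depends on [4:a]
#6=c depends on [1:b, 5:a]
#7=b depends on [6:c]
sources: [0:a, 1:b, 3:x]
N(rest) = Σ N(rest − s) over sources s of rest; N(one piece) = 1:
  size 1 → [3]=1  [7]=1
  size 2 → [3,7]=2  [6,7]=1
  size 3 → [1,6,7]=1  [3,6,7]=3  [5,6,7]=1
  size 4 → [1,3,6,7]=4  [1,5,6,7]=2  [3,5,6,7]=4  [4,5,6,7]=1
  size 5 → [1,3,5,6,7]=10  [1,4,5,6,7]=3  [2,4,5,6,7]=1  [3,4,5,6,7]=5
  size 6 → [0,2,4,5,6,7]=1  [1,2,4,5,6,7]=4  [1,3,4,5,6,7]=18  [2,3,4,5,6,7]=6
  first=0(a) contributes 28
  first=1(b) contributes 7
  first=3(x) contributes 5
|[w]| = 40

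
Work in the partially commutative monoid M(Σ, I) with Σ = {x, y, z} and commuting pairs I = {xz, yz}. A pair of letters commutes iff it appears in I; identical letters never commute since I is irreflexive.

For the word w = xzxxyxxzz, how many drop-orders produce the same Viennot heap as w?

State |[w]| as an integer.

0(x) covers ∅
1(z) covers ∅
2(x) covers 0:x
3(x) covers 2:x
4(y) covers 3:x
5(x) covers 4:y
6(x) covers 5:x
7(z) covers 1:z
8(z) covers 7:z
floor of heap: 0:x, 1:z
completions by unplaced set U, small U first (add the entries for U minus each lowest piece of U):
  |U|=1: {6}:1  {8}:1
  |U|=2: {5,6}:1  {6,8}:2  {7,8}:1
  |U|=3: {1,7,8}:1  {4,5,6}:1  {5,6,8}:3  {6,7,8}:3
  |U|=4: {1,6,7,8}:4  {3,4,5,6}:1  {4,5,6,8}:4  {5,6,7,8}:6
  |U|=5: {1,5,6,7,8}:10  {2,3,4,5,6}:1  {3,4,5,6,8}:5  {4,5,6,7,8}:10
  |U|=6: {0,2,3,4,5,6}:1  {1,4,5,6,7,8}:20  {2,3,4,5,6,8}:6  {3,4,5,6,7,8}:15
  |U|=7: {0,2,3,4,5,6,8}:7  {1,3,4,5,6,7,8}:35  {2,3,4,5,6,7,8}:21
  start at 0(x): 56
  start at 1(z): 28
sum over floor = 84

84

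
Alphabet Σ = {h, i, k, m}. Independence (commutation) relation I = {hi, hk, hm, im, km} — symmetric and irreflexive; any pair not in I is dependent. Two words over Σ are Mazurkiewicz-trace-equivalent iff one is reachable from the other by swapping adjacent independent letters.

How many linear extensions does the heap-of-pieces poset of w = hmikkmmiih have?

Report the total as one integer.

2520

0(h) covers ∅
1(m) covers ∅
2(i) covers ∅
3(k) covers 2:i
4(k) covers 3:k
5(m) covers 1:m
6(m) covers 5:m
7(i) covers 4:k
8(i) covers 7:i
9(h) covers 0:h
floor of heap: 0:h, 1:m, 2:i
completions by unplaced set U, small U first (add the entries for U minus each lowest piece of U):
  |U|=1: {6}:1  {8}:1  {9}:1
  |U|=2: {0,9}:1  {5,6}:1  {6,8}:2  {6,9}:2  {7,8}:1  {8,9}:2
  |U|=3: {0,6,9}:3  {0,8,9}:3  {1,5,6}:1  {4,7,8}:1  {5,6,8}:3  {5,6,9}:3  {6,7,8}:3  {6,8,9}:6  {7,8,9}:3
  |U|=4: {0,5,6,9}:6  {0,6,8,9}:12  {0,7,8,9}:6  {1,5,6,8}:4  {1,5,6,9}:4  {3,4,7,8}:1  {4,6,7,8}:4  {4,7,8,9}:4  {5,6,7,8}:6  {5,6,8,9}:12  {6,7,8,9}:12
  |U|=5: {0,1,5,6,9}:10  {0,4,7,8,9}:10  {0,5,6,8,9}:30  {0,6,7,8,9}:30  {1,5,6,7,8}:10  {1,5,6,8,9}:20  {2,3,4,7,8}:1  {3,4,6,7,8}:5  {3,4,7,8,9}:5  {4,5,6,7,8}:10  {4,6,7,8,9}:20  {5,6,7,8,9}:30
  |U|=6: {0,1,5,6,8,9}:60  {0,3,4,7,8,9}:15  {0,4,6,7,8,9}:60  {0,5,6,7,8,9}:90  {1,4,5,6,7,8}:20  {1,5,6,7,8,9}:60  {2,3,4,6,7,8}:6  {2,3,4,7,8,9}:6  {3,4,5,6,7,8}:15  {3,4,6,7,8,9}:30  {4,5,6,7,8,9}:60
  |U|=7: {0,1,5,6,7,8,9}:210  {0,2,3,4,7,8,9}:21  {0,3,4,6,7,8,9}:105  {0,4,5,6,7,8,9}:210  {1,3,4,5,6,7,8}:35  {1,4,5,6,7,8,9}:140  {2,3,4,5,6,7,8}:21  {2,3,4,6,7,8,9}:42  {3,4,5,6,7,8,9}:105
  |U|=8: {0,1,4,5,6,7,8,9}:560  {0,2,3,4,6,7,8,9}:168  {0,3,4,5,6,7,8,9}:420  {1,2,3,4,5,6,7,8}:56  {1,3,4,5,6,7,8,9}:280  {2,3,4,5,6,7,8,9}:168
  start at 0(h): 504
  start at 1(m): 756
  start at 2(i): 1260
sum over floor = 2520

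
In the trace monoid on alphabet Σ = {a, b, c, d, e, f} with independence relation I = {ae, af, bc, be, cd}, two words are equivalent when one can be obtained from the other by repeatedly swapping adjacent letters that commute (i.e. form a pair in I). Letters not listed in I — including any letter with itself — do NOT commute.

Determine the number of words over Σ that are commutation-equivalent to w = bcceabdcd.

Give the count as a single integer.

37

#0=b has no predecessor
#1=c has no predecessor
#2=c depends on [1:c]
#3=e depends on [2:c]
#4=a depends on [0:b, 2:c]
#5=b depends on [4:a]
#6=d depends on [3:e, 5:b]
#7=c depends on [3:e, 4:a]
#8=d depends on [6:d]
sources: [0:b, 1:c]
N(rest) = Σ N(rest − s) over sources s of rest; N(one piece) = 1:
  size 1 → [7]=1  [8]=1
  size 2 → [6,8]=1  [7,8]=2
  size 3 → [5,6,8]=1  [6,7,8]=3
  size 4 → [3,6,7,8]=3  [5,6,7,8]=4
  size 5 → [3,5,6,7,8]=7  [4,5,6,7,8]=4
  size 6 → [0,4,5,6,7,8]=4  [3,4,5,6,7,8]=11
  size 7 → [0,3,4,5,6,7,8]=15  [2,3,4,5,6,7,8]=11
  first=0(b) contributes 11
  first=1(c) contributes 26
|[w]| = 37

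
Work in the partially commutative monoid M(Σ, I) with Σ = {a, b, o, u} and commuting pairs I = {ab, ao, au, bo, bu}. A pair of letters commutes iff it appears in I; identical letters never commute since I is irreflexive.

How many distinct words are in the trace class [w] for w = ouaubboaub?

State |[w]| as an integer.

2520

drop 0:o onto floor
drop 1:u onto {0:o}
drop 2:a onto floor
drop 3:u onto {1:u}
drop 4:b onto floor
drop 5:b onto {4:b}
drop 6:o onto {3:u}
drop 7:a onto {2:a}
drop 8:u onto {6:o}
drop 9:b onto {5:b}
ground layer = {0:o, 2:a, 4:b}
drop-orders for the pieces not yet dropped (sum over which currently-grounded one goes next):
  1 to go: {7} 1  {8} 1  {9} 1
  2 to go: {2,7} 1  {5,9} 1  {6,8} 1  {7,8} 2  {7,9} 2  {8,9} 2
  3 to go: {2,7,8} 3  {2,7,9} 3  {3,6,8} 1  {4,5,9} 1  {5,7,9} 3  {5,8,9} 3  {6,7,8} 3  {6,8,9} 3  {7,8,9} 6
  4 to go: {1,3,6,8} 1  {2,5,7,9} 6  {2,6,7,8} 6  {2,7,8,9} 12  {3,6,7,8} 4  {3,6,8,9} 4  {4,5,7,9} 4  {4,5,8,9} 4  {5,6,8,9} 6  {5,7,8,9} 12  {6,7,8,9} 12
  5 to go: {0,1,3,6,8} 1  {1,3,6,7,8} 5  {1,3,6,8,9} 5  {2,3,6,7,8} 10  {2,4,5,7,9} 10  {2,5,7,8,9} 30  {2,6,7,8,9} 30  {3,5,6,8,9} 10  {3,6,7,8,9} 20  {4,5,6,8,9} 10  {4,5,7,8,9} 20  {5,6,7,8,9} 30
  6 to go: {0,1,3,6,7,8} 6  {0,1,3,6,8,9} 6  {1,2,3,6,7,8} 15  {1,3,5,6,8,9} 15  {1,3,6,7,8,9} 30  {2,3,6,7,8,9} 60  {2,4,5,7,8,9} 60  {2,5,6,7,8,9} 90  {3,4,5,6,8,9} 20  {3,5,6,7,8,9} 60  {4,5,6,7,8,9} 60
  7 to go: {0,1,2,3,6,7,8} 21  {0,1,3,5,6,8,9} 21  {0,1,3,6,7,8,9} 42  {1,2,3,6,7,8,9} 105  {1,3,4,5,6,8,9} 35  {1,3,5,6,7,8,9} 105  {2,3,5,6,7,8,9} 210  {2,4,5,6,7,8,9} 210  {3,4,5,6,7,8,9} 140
  8 to go: {0,1,2,3,6,7,8,9} 168  {0,1,3,4,5,6,8,9} 56  {0,1,3,5,6,7,8,9} 168  {1,2,3,5,6,7,8,9} 420  {1,3,4,5,6,7,8,9} 280  {2,3,4,5,6,7,8,9} 560
  if 0:o drops first: 1260 orders
  if 2:a drops first: 504 orders
  if 4:b drops first: 756 orders
heap linearizations: 2520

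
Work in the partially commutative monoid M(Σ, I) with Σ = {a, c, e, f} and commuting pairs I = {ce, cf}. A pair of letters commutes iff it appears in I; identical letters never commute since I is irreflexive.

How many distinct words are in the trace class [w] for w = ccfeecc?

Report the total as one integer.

35

drop 0:c onto floor
drop 1:c onto {0:c}
drop 2:f onto floor
drop 3:e onto {2:f}
drop 4:e onto {3:e}
drop 5:c onto {1:c}
drop 6:c onto {5:c}
ground layer = {0:c, 2:f}
drop-orders for the pieces not yet dropped (sum over which currently-grounded one goes next):
  1 to go: {4} 1  {6} 1
  2 to go: {3,4} 1  {4,6} 2  {5,6} 1
  3 to go: {1,5,6} 1  {2,3,4} 1  {3,4,6} 3  {4,5,6} 3
  4 to go: {0,1,5,6} 1  {1,4,5,6} 4  {2,3,4,6} 4  {3,4,5,6} 6
  5 to go: {0,1,4,5,6} 5  {1,3,4,5,6} 10  {2,3,4,5,6} 10
  if 0:c drops first: 20 orders
  if 2:f drops first: 15 orders
heap linearizations: 35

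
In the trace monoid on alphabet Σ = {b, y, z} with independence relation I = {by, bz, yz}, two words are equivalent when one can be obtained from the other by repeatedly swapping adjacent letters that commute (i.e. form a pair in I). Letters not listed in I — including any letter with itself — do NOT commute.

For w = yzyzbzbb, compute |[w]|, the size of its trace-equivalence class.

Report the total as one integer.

560

0(y) covers ∅
1(z) covers ∅
2(y) covers 0:y
3(z) covers 1:z
4(b) covers ∅
5(z) covers 3:z
6(b) covers 4:b
7(b) covers 6:b
floor of heap: 0:y, 1:z, 4:b
completions by unplaced set U, small U first (add the entries for U minus each lowest piece of U):
  |U|=1: {2}:1  {5}:1  {7}:1
  |U|=2: {0,2}:1  {2,5}:2  {2,7}:2  {3,5}:1  {5,7}:2  {6,7}:1
  |U|=3: {0,2,5}:3  {0,2,7}:3  {1,3,5}:1  {2,3,5}:3  {2,5,7}:6  {2,6,7}:3  {3,5,7}:3  {4,6,7}:1  {5,6,7}:3
  |U|=4: {0,2,3,5}:6  {0,2,5,7}:12  {0,2,6,7}:6  {1,2,3,5}:4  {1,3,5,7}:4  {2,3,5,7}:12  {2,4,6,7}:4  {2,5,6,7}:12  {3,5,6,7}:6  {4,5,6,7}:4
  |U|=5: {0,1,2,3,5}:10  {0,2,3,5,7}:30  {0,2,4,6,7}:10  {0,2,5,6,7}:30  {1,2,3,5,7}:20  {1,3,5,6,7}:10  {2,3,5,6,7}:30  {2,4,5,6,7}:20  {3,4,5,6,7}:10
  |U|=6: {0,1,2,3,5,7}:60  {0,2,3,5,6,7}:90  {0,2,4,5,6,7}:60  {1,2,3,5,6,7}:60  {1,3,4,5,6,7}:20  {2,3,4,5,6,7}:60
  start at 0(y): 140
  start at 1(z): 210
  start at 4(b): 210
sum over floor = 560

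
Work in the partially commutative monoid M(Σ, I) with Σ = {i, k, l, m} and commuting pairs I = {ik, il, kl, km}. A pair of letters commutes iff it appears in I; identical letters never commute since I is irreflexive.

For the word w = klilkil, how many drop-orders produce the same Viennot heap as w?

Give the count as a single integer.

drop 0:k onto floor
drop 1:l onto floor
drop 2:i onto floor
drop 3:l onto {1:l}
drop 4:k onto {0:k}
drop 5:i onto {2:i}
drop 6:l onto {3:l}
ground layer = {0:k, 1:l, 2:i}
drop-orders for the pieces not yet dropped (sum over which currently-grounded one goes next):
  1 to go: {4} 1  {5} 1  {6} 1
  2 to go: {0,4} 1  {2,5} 1  {3,6} 1  {4,5} 2  {4,6} 2  {5,6} 2
  3 to go: {0,4,5} 3  {0,4,6} 3  {1,3,6} 1  {2,4,5} 3  {2,5,6} 3  {3,4,6} 3  {3,5,6} 3  {4,5,6} 6
  4 to go: {0,2,4,5} 6  {0,3,4,6} 6  {0,4,5,6} 12  {1,3,4,6} 4  {1,3,5,6} 4  {2,3,5,6} 6  {2,4,5,6} 12  {3,4,5,6} 12
  5 to go: {0,1,3,4,6} 10  {0,2,4,5,6} 30  {0,3,4,5,6} 30  {1,2,3,5,6} 10  {1,3,4,5,6} 20  {2,3,4,5,6} 30
  if 0:k drops first: 60 orders
  if 1:l drops first: 90 orders
  if 2:i drops first: 60 orders
heap linearizations: 210

210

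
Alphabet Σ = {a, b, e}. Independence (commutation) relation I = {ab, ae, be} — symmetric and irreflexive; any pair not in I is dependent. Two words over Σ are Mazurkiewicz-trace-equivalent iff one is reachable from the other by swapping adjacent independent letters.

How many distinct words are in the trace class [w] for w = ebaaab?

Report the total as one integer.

#0=e has no predecessor
#1=b has no predecessor
#2=a has no predecessor
#3=a depends on [2:a]
#4=a depends on [3:a]
#5=b depends on [1:b]
sources: [0:e, 1:b, 2:a]
N(rest) = Σ N(rest − s) over sources s of rest; N(one piece) = 1:
  size 1 → [0]=1  [4]=1  [5]=1
  size 2 → [0,4]=2  [0,5]=2  [1,5]=1  [3,4]=1  [4,5]=2
  size 3 → [0,1,5]=3  [0,3,4]=3  [0,4,5]=6  [1,4,5]=3  [2,3,4]=1  [3,4,5]=3
  size 4 → [0,1,4,5]=12  [0,2,3,4]=4  [0,3,4,5]=12  [1,3,4,5]=6  [2,3,4,5]=4
  first=0(e) contributes 10
  first=1(b) contributes 20
  first=2(a) contributes 30
|[w]| = 60

60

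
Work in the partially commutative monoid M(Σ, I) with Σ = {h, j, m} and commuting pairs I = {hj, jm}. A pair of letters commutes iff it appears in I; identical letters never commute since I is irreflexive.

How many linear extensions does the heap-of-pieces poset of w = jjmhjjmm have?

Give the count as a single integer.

#0=j has no predecessor
#1=j depends on [0:j]
#2=m has no predecessor
#3=h depends on [2:m]
#4=j depends on [1:j]
#5=j depends on [4:j]
#6=m depends on [3:h]
#7=m depends on [6:m]
sources: [0:j, 2:m]
N(rest) = Σ N(rest − s) over sources s of rest; N(one piece) = 1:
  size 1 → [5]=1  [7]=1
  size 2 → [4,5]=1  [5,7]=2  [6,7]=1
  size 3 → [1,4,5]=1  [3,6,7]=1  [4,5,7]=3  [5,6,7]=3
  size 4 → [0,1,4,5]=1  [1,4,5,7]=4  [2,3,6,7]=1  [3,5,6,7]=4  [4,5,6,7]=6
  size 5 → [0,1,4,5,7]=5  [1,4,5,6,7]=10  [2,3,5,6,7]=5  [3,4,5,6,7]=10
  size 6 → [0,1,4,5,6,7]=15  [1,3,4,5,6,7]=20  [2,3,4,5,6,7]=15
  first=0(j) contributes 35
  first=2(m) contributes 35
|[w]| = 70

70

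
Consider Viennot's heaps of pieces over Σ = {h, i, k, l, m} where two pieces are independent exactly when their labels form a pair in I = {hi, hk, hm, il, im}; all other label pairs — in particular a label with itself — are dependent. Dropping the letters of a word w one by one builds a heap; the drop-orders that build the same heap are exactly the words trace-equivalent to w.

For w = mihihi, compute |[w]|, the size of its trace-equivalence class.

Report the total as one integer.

60

0(m) covers ∅
1(i) covers ∅
2(h) covers ∅
3(i) covers 1:i
4(h) covers 2:h
5(i) covers 3:i
floor of heap: 0:m, 1:i, 2:h
completions by unplaced set U, small U first (add the entries for U minus each lowest piece of U):
  |U|=1: {0}:1  {4}:1  {5}:1
  |U|=2: {0,4}:2  {0,5}:2  {2,4}:1  {3,5}:1  {4,5}:2
  |U|=3: {0,2,4}:3  {0,3,5}:3  {0,4,5}:6  {1,3,5}:1  {2,4,5}:3  {3,4,5}:3
  |U|=4: {0,1,3,5}:4  {0,2,4,5}:12  {0,3,4,5}:12  {1,3,4,5}:4  {2,3,4,5}:6
  start at 0(m): 10
  start at 1(i): 30
  start at 2(h): 20
sum over floor = 60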